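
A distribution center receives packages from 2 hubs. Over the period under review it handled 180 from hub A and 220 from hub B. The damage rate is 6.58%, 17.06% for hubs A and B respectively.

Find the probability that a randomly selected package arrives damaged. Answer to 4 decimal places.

P(D) ≈ 0.1234

Total: 180 + 220 = 400.
P(A) = 180/400 = 0.45. P(B) = 220/400 = 0.55.
P(D) = P(D|A)·P(A) + P(D|B)·P(B)
      = 0.0658·0.45 + 0.1706·0.55
      = 0.02961 + 0.09383 = 0.12344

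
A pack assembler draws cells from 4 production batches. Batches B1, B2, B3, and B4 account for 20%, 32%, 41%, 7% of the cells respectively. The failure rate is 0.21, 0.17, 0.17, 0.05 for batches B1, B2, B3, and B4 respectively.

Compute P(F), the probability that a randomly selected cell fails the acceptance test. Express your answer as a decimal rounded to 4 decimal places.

Summing over the partition,
P(F) = P(F|B1)·P(B1) + P(F|B2)·P(B2) + P(F|B3)·P(B3) + P(F|B4)·P(B4)
      = 0.21·0.2 + 0.17·0.32 + 0.17·0.41 + 0.05·0.07
      = 0.042 + 0.0544 + 0.0697 + 0.0035 = 0.1696

0.1696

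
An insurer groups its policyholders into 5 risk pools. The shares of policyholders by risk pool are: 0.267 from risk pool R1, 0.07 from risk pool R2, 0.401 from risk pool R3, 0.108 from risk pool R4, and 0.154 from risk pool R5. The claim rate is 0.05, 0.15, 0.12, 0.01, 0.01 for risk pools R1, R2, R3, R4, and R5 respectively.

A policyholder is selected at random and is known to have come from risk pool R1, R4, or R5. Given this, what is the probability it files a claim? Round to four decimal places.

0.0302

Let S = {R1, R4, R5}.
P(S) = 0.267 + 0.108 + 0.154 = 0.529.
P(C ∩ S) = 0.05·0.267 + 0.01·0.108 + 0.01·0.154 = 0.01335 + 0.00108 + 0.00154 = 0.01597.
P(C | S) = 0.01597 / 0.529 = 0.030189…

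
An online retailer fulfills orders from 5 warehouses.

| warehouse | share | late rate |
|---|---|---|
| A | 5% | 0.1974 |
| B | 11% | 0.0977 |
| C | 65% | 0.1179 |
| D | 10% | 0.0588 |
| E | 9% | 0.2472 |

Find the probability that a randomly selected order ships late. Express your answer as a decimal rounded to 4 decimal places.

P(L) ≈ 0.1254

By the law of total probability,
P(L) = P(L|A)·P(A) + P(L|B)·P(B) + P(L|C)·P(C) + P(L|D)·P(D) + P(L|E)·P(E)
      = 0.1974·0.05 + 0.0977·0.11 + 0.1179·0.65 + 0.0588·0.1 + 0.2472·0.09
      = 0.00987 + 0.010747 + 0.076635 + 0.00588 + 0.022248 = 0.12538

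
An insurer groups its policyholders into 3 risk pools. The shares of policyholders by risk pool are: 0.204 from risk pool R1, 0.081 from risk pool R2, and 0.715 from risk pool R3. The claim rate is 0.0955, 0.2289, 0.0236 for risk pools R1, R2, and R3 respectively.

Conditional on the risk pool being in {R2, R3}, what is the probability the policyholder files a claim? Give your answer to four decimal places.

Let S = {R2, R3}.
P(S) = 0.081 + 0.715 = 0.796.
P(C ∩ S) = 0.2289·0.081 + 0.0236·0.715 = 0.0185409 + 0.016874 = 0.0354149.
P(C | S) = 0.0354149 / 0.796 = 0.044491…

P(C|S) ≈ 0.0445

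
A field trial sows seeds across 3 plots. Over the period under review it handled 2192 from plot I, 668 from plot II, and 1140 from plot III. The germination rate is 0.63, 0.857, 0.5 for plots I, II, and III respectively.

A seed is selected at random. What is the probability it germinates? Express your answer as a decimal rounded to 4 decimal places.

P(G) ≈ 0.6309

Total: 2192 + 668 + 1140 = 4000.
P(I) = 2192/4000 = 0.548. P(II) = 668/4000 = 0.167. P(III) = 1140/4000 = 0.285.
P(G) = P(G|I)·P(I) + P(G|II)·P(II) + P(G|III)·P(III)
      = 0.63·0.548 + 0.857·0.167 + 0.5·0.285
      = 0.34524 + 0.143119 + 0.1425 = 0.630859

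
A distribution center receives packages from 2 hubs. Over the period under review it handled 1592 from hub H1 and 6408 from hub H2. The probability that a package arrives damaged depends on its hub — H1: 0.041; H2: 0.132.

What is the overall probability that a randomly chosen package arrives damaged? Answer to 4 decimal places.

P(D) ≈ 0.1139

Total: 1592 + 6408 = 8000.
P(H1) = 1592/8000 = 0.199. P(H2) = 6408/8000 = 0.801.
P(D) = P(D|H1)·P(H1) + P(D|H2)·P(H2)
      = 0.041·0.199 + 0.132·0.801
      = 0.008159 + 0.105732 = 0.113891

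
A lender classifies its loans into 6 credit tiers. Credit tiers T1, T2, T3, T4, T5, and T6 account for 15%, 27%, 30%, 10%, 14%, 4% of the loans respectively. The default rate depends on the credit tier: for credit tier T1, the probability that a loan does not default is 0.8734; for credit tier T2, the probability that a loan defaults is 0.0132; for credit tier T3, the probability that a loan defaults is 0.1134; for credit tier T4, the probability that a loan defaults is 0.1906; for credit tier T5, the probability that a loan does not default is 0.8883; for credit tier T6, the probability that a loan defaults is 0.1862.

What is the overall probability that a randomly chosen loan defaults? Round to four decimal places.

P(D|T1) = 1 − 0.8734 = 0.1266.
P(D|T5) = 1 − 0.8883 = 0.1117.
Using total probability over the partition,
P(D) = P(D|T1)·P(T1) + P(D|T2)·P(T2) + P(D|T3)·P(T3) + P(D|T4)·P(T4) + P(D|T5)·P(T5) + P(D|T6)·P(T6)
      = 0.1266·0.15 + 0.0132·0.27 + 0.1134·0.3 + 0.1906·0.1 + 0.1117·0.14 + 0.1862·0.04
      = 0.01899 + 0.003564 + 0.03402 + 0.01906 + 0.015638 + 0.007448 = 0.09872

P(D) ≈ 0.0987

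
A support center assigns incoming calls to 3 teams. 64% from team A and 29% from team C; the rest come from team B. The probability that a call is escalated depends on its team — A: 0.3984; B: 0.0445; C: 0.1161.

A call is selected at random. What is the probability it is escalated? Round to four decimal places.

P(B) = 1 − (0.64 + 0.29) = 0.07.
Summing over the partition,
P(E) = P(E|A)·P(A) + P(E|B)·P(B) + P(E|C)·P(C)
      = 0.3984·0.64 + 0.0445·0.07 + 0.1161·0.29
      = 0.254976 + 0.003115 + 0.033669 = 0.29176

P(E) ≈ 0.2918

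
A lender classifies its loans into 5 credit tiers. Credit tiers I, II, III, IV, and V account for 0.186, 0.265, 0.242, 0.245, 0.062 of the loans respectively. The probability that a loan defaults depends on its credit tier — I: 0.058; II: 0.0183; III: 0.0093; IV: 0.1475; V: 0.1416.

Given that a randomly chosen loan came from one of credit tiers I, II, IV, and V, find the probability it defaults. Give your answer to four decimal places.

Let S = {I, II, IV, V}.
P(S) = 0.186 + 0.265 + 0.245 + 0.062 = 0.758.
P(D ∩ S) = 0.058·0.186 + 0.0183·0.265 + 0.1475·0.245 + 0.1416·0.062 = 0.010788 + 0.0048495 + 0.0361375 + 0.0087792 = 0.0605542.
P(D | S) = 0.0605542 / 0.758 = 0.079887…

0.0799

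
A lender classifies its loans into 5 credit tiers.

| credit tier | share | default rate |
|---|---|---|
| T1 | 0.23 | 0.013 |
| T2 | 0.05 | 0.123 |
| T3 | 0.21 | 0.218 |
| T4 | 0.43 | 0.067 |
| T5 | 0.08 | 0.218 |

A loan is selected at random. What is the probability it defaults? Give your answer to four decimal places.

By the law of total probability,
P(D) = P(D|T1)·P(T1) + P(D|T2)·P(T2) + P(D|T3)·P(T3) + P(D|T4)·P(T4) + P(D|T5)·P(T5)
      = 0.013·0.23 + 0.123·0.05 + 0.218·0.21 + 0.067·0.43 + 0.218·0.08
      = 0.00299 + 0.00615 + 0.04578 + 0.02881 + 0.01744 = 0.10117

0.1012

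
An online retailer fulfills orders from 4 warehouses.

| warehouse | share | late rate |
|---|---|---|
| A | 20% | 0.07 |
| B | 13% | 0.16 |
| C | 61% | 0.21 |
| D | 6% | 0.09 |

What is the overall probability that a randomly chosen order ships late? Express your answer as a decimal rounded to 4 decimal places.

0.1683

Using total probability over the partition,
P(L) = P(L|A)·P(A) + P(L|B)·P(B) + P(L|C)·P(C) + P(L|D)·P(D)
      = 0.07·0.2 + 0.16·0.13 + 0.21·0.61 + 0.09·0.06
      = 0.014 + 0.0208 + 0.1281 + 0.0054 = 0.1683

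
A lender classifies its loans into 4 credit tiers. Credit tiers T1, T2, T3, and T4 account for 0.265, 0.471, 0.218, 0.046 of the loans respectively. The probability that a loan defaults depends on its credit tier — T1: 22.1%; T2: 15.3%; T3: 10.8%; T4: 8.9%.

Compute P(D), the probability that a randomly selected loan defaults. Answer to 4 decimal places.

Summing over the partition,
P(D) = P(D|T1)·P(T1) + P(D|T2)·P(T2) + P(D|T3)·P(T3) + P(D|T4)·P(T4)
      = 0.221·0.265 + 0.153·0.471 + 0.108·0.218 + 0.089·0.046
      = 0.058565 + 0.072063 + 0.023544 + 0.004094 = 0.158266

P(D) ≈ 0.1583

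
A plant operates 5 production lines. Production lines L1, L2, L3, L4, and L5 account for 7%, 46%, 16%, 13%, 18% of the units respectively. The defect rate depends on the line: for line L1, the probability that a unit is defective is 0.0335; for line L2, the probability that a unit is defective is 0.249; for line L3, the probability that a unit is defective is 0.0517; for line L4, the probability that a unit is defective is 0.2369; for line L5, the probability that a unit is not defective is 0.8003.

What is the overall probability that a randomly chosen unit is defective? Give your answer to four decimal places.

P(D) ≈ 0.1919

P(D|L5) = 1 − 0.8003 = 0.1997.
By the law of total probability,
P(D) = P(D|L1)·P(L1) + P(D|L2)·P(L2) + P(D|L3)·P(L3) + P(D|L4)·P(L4) + P(D|L5)·P(L5)
      = 0.0335·0.07 + 0.249·0.46 + 0.0517·0.16 + 0.2369·0.13 + 0.1997·0.18
      = 0.002345 + 0.11454 + 0.008272 + 0.030797 + 0.035946 = 0.1919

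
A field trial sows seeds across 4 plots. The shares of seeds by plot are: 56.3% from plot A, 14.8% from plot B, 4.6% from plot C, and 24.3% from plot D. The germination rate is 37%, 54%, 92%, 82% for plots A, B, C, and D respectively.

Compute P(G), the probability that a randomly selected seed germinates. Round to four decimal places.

0.5298

P(G) = P(G|A)·P(A) + P(G|B)·P(B) + P(G|C)·P(C) + P(G|D)·P(D)
      = 0.37·0.563 + 0.54·0.148 + 0.92·0.046 + 0.82·0.243
      = 0.20831 + 0.07992 + 0.04232 + 0.19926 = 0.52981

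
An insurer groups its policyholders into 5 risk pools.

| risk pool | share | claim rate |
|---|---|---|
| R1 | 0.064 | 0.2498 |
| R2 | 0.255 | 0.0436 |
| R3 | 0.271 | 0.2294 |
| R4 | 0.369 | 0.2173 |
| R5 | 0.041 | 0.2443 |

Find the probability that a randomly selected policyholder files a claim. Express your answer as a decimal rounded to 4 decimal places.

0.1795

P(C) = P(C|R1)·P(R1) + P(C|R2)·P(R2) + P(C|R3)·P(R3) + P(C|R4)·P(R4) + P(C|R5)·P(R5)
      = 0.2498·0.064 + 0.0436·0.255 + 0.2294·0.271 + 0.2173·0.369 + 0.2443·0.041
      = 0.0159872 + 0.011118 + 0.0621674 + 0.0801837 + 0.0100163 = 0.1794726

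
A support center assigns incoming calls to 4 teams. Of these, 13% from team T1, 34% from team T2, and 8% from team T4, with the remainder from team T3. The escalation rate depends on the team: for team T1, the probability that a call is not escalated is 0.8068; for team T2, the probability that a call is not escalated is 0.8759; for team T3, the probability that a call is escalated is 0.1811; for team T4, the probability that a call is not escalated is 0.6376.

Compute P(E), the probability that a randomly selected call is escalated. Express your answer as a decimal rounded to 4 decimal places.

P(T3) = 1 − (0.13 + 0.34 + 0.08) = 0.45.
P(E|T1) = 1 − 0.8068 = 0.1932.
P(E|T2) = 1 − 0.8759 = 0.1241.
P(E|T4) = 1 − 0.6376 = 0.3624.
By the law of total probability,
P(E) = P(E|T1)·P(T1) + P(E|T2)·P(T2) + P(E|T3)·P(T3) + P(E|T4)·P(T4)
      = 0.1932·0.13 + 0.1241·0.34 + 0.1811·0.45 + 0.3624·0.08
      = 0.025116 + 0.042194 + 0.081495 + 0.028992 = 0.177797

P(E) ≈ 0.1778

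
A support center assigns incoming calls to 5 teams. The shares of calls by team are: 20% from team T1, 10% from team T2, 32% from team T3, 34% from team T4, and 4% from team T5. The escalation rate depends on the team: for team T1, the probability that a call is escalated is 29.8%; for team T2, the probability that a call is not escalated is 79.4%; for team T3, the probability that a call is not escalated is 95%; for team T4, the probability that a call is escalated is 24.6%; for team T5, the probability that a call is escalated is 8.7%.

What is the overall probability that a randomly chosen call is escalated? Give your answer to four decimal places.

P(E|T2) = 1 − 0.794 = 0.206.
P(E|T3) = 1 − 0.95 = 0.05.
Using total probability over the partition,
P(E) = P(E|T1)·P(T1) + P(E|T2)·P(T2) + P(E|T3)·P(T3) + P(E|T4)·P(T4) + P(E|T5)·P(T5)
      = 0.298·0.2 + 0.206·0.1 + 0.05·0.32 + 0.246·0.34 + 0.087·0.04
      = 0.0596 + 0.0206 + 0.016 + 0.08364 + 0.00348 = 0.18332

0.1833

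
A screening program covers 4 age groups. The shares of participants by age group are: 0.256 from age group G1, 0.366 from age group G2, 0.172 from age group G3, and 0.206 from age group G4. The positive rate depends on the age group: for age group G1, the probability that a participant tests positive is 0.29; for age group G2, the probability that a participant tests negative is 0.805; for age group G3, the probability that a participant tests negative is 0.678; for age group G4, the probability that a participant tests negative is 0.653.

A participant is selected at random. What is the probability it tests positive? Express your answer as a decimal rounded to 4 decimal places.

P(T) ≈ 0.2725

P(T|G2) = 1 − 0.805 = 0.195.
P(T|G3) = 1 − 0.678 = 0.322.
P(T|G4) = 1 − 0.653 = 0.347.
Summing over the partition,
P(T) = P(T|G1)·P(G1) + P(T|G2)·P(G2) + P(T|G3)·P(G3) + P(T|G4)·P(G4)
      = 0.29·0.256 + 0.195·0.366 + 0.322·0.172 + 0.347·0.206
      = 0.07424 + 0.07137 + 0.055384 + 0.071482 = 0.272476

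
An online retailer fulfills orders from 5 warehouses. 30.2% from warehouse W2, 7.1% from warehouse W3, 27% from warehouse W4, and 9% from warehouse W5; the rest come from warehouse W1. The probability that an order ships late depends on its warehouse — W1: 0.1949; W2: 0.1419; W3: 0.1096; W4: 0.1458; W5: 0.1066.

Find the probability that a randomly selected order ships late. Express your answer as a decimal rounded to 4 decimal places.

P(L) ≈ 0.1516

P(W1) = 1 − (0.302 + 0.071 + 0.27 + 0.09) = 0.267.
P(L) = P(L|W1)·P(W1) + P(L|W2)·P(W2) + P(L|W3)·P(W3) + P(L|W4)·P(W4) + P(L|W5)·P(W5)
      = 0.1949·0.267 + 0.1419·0.302 + 0.1096·0.071 + 0.1458·0.27 + 0.1066·0.09
      = 0.0520383 + 0.0428538 + 0.0077816 + 0.039366 + 0.009594 = 0.1516337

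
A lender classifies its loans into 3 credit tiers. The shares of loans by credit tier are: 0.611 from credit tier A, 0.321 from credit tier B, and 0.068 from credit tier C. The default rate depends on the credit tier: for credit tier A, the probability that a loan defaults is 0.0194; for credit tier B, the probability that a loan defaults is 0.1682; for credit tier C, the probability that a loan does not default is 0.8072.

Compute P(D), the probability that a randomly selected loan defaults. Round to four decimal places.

0.0790

P(D|C) = 1 − 0.8072 = 0.1928.
P(D) = P(D|A)·P(A) + P(D|B)·P(B) + P(D|C)·P(C)
      = 0.0194·0.611 + 0.1682·0.321 + 0.1928·0.068
      = 0.0118534 + 0.0539922 + 0.0131104 = 0.078956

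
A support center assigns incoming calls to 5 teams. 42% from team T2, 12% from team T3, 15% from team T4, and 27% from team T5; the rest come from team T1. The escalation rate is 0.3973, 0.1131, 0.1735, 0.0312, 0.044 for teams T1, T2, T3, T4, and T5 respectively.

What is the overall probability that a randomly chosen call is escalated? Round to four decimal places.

P(T1) = 1 − (0.42 + 0.12 + 0.15 + 0.27) = 0.04.
P(E) = P(E|T1)·P(T1) + P(E|T2)·P(T2) + P(E|T3)·P(T3) + P(E|T4)·P(T4) + P(E|T5)·P(T5)
      = 0.3973·0.04 + 0.1131·0.42 + 0.1735·0.12 + 0.0312·0.15 + 0.044·0.27
      = 0.015892 + 0.047502 + 0.02082 + 0.00468 + 0.01188 = 0.100774

P(E) ≈ 0.1008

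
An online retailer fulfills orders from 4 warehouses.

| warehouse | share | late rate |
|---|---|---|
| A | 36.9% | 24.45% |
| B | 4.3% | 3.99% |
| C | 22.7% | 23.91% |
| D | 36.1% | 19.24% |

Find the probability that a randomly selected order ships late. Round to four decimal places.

P(L) = P(L|A)·P(A) + P(L|B)·P(B) + P(L|C)·P(C) + P(L|D)·P(D)
      = 0.2445·0.369 + 0.0399·0.043 + 0.2391·0.227 + 0.1924·0.361
      = 0.0902205 + 0.0017157 + 0.0542757 + 0.0694564 = 0.2156683

0.2157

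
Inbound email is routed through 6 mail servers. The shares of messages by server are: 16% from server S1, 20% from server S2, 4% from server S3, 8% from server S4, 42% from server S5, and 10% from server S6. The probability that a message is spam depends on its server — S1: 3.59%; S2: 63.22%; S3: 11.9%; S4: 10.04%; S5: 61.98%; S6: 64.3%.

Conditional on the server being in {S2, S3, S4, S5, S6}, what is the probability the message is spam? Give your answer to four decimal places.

Let J = {S2, S3, S4, S5, S6}.
P(J) = 0.2 + 0.04 + 0.08 + 0.42 + 0.1 = 0.84.
P(S ∩ J) = 0.6322·0.2 + 0.119·0.04 + 0.1004·0.08 + 0.6198·0.42 + 0.643·0.1 = 0.12644 + 0.00476 + 0.008032 + 0.260316 + 0.0643 = 0.463848.
P(S | J) = 0.463848 / 0.84 = 0.552200…

P(S|J) ≈ 0.5522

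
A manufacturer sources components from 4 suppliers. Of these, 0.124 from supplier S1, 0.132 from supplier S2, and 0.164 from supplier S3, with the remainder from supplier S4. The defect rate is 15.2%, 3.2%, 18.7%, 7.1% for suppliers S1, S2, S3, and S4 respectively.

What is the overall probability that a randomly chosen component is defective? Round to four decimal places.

0.0949

P(S4) = 1 − (0.124 + 0.132 + 0.164) = 0.58.
P(D) = P(D|S1)·P(S1) + P(D|S2)·P(S2) + P(D|S3)·P(S3) + P(D|S4)·P(S4)
      = 0.152·0.124 + 0.032·0.132 + 0.187·0.164 + 0.071·0.58
      = 0.018848 + 0.004224 + 0.030668 + 0.04118 = 0.09492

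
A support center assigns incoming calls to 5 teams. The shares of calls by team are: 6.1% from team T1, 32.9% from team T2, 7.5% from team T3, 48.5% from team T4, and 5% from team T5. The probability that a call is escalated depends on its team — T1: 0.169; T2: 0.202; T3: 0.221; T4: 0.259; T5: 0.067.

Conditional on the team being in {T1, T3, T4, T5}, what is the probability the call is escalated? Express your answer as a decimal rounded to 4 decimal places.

0.2323

Let S = {T1, T3, T4, T5}.
P(S) = 0.061 + 0.075 + 0.485 + 0.05 = 0.671.
P(E ∩ S) = 0.169·0.061 + 0.221·0.075 + 0.259·0.485 + 0.067·0.05 = 0.010309 + 0.016575 + 0.125615 + 0.00335 = 0.155849.
P(E | S) = 0.155849 / 0.671 = 0.232264…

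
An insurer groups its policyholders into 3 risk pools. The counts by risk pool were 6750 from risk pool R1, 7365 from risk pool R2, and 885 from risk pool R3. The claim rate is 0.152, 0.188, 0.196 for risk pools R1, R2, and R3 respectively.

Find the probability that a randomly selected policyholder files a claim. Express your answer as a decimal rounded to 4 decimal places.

Total: 6750 + 7365 + 885 = 15000.
P(R1) = 6750/15000 = 0.45. P(R2) = 7365/15000 = 0.491. P(R3) = 885/15000 = 0.059.
P(C) = P(C|R1)·P(R1) + P(C|R2)·P(R2) + P(C|R3)·P(R3)
      = 0.152·0.45 + 0.188·0.491 + 0.196·0.059
      = 0.0684 + 0.092308 + 0.011564 = 0.172272

0.1723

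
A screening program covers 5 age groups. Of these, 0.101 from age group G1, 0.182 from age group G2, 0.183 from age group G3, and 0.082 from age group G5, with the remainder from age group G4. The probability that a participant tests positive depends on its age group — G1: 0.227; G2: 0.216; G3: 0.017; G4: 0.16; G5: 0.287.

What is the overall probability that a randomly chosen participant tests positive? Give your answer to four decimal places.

P(G4) = 1 − (0.101 + 0.182 + 0.183 + 0.082) = 0.452.
P(T) = P(T|G1)·P(G1) + P(T|G2)·P(G2) + P(T|G3)·P(G3) + P(T|G4)·P(G4) + P(T|G5)·P(G5)
      = 0.227·0.101 + 0.216·0.182 + 0.017·0.183 + 0.16·0.452 + 0.287·0.082
      = 0.022927 + 0.039312 + 0.003111 + 0.07232 + 0.023534 = 0.161204

0.1612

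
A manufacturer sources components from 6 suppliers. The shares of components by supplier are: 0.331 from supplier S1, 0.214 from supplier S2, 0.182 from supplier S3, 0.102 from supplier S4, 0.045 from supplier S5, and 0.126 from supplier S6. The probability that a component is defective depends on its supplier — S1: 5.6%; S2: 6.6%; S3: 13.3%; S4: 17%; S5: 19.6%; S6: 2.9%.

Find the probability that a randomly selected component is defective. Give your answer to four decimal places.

P(D) ≈ 0.0867

Summing over the partition,
P(D) = P(D|S1)·P(S1) + P(D|S2)·P(S2) + P(D|S3)·P(S3) + P(D|S4)·P(S4) + P(D|S5)·P(S5) + P(D|S6)·P(S6)
      = 0.056·0.331 + 0.066·0.214 + 0.133·0.182 + 0.17·0.102 + 0.196·0.045 + 0.029·0.126
      = 0.018536 + 0.014124 + 0.024206 + 0.01734 + 0.00882 + 0.003654 = 0.08668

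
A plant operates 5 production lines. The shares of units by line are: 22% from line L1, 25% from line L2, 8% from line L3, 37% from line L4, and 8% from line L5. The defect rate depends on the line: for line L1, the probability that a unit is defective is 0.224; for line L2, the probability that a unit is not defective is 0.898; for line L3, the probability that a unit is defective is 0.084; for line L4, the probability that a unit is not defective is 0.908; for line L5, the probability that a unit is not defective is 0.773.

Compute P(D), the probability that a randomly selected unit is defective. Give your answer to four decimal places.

P(D|L2) = 1 − 0.898 = 0.102.
P(D|L4) = 1 − 0.908 = 0.092.
P(D|L5) = 1 − 0.773 = 0.227.
By the law of total probability,
P(D) = P(D|L1)·P(L1) + P(D|L2)·P(L2) + P(D|L3)·P(L3) + P(D|L4)·P(L4) + P(D|L5)·P(L5)
      = 0.224·0.22 + 0.102·0.25 + 0.084·0.08 + 0.092·0.37 + 0.227·0.08
      = 0.04928 + 0.0255 + 0.00672 + 0.03404 + 0.01816 = 0.1337

P(D) ≈ 0.1337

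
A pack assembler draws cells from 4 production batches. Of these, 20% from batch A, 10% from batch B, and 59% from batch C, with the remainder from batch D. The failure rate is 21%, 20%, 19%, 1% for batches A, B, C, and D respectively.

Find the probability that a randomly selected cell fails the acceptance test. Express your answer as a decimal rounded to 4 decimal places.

0.1752

P(D) = 1 − (0.2 + 0.1 + 0.59) = 0.11.
Using total probability over the partition,
P(F) = P(F|A)·P(A) + P(F|B)·P(B) + P(F|C)·P(C) + P(F|D)·P(D)
      = 0.21·0.2 + 0.2·0.1 + 0.19·0.59 + 0.01·0.11
      = 0.042 + 0.02 + 0.1121 + 0.0011 = 0.1752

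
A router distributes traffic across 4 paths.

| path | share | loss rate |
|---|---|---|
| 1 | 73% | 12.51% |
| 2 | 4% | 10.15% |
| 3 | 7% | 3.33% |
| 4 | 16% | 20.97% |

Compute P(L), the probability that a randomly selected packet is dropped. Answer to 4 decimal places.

P(L) ≈ 0.1313

By the law of total probability,
P(L) = P(L|1)·P(1) + P(L|2)·P(2) + P(L|3)·P(3) + P(L|4)·P(4)
      = 0.1251·0.73 + 0.1015·0.04 + 0.0333·0.07 + 0.2097·0.16
      = 0.091323 + 0.00406 + 0.002331 + 0.033552 = 0.131266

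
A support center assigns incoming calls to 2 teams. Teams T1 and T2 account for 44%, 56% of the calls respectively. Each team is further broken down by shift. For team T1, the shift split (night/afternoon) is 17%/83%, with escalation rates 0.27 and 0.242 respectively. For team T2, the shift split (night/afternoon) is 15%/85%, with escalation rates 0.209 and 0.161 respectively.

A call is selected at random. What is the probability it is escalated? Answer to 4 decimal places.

P(E) ≈ 0.2028

P(E|T1) = 0.17·0.27 + 0.83·0.242 = 0.0459 + 0.20086 = 0.24676
P(E|T2) = 0.15·0.209 + 0.85·0.161 = 0.03135 + 0.13685 = 0.1682
Then overall,
P(E) = 0.44·0.24676 + 0.56·0.1682
      = 0.1085744 + 0.094192 = 0.2027664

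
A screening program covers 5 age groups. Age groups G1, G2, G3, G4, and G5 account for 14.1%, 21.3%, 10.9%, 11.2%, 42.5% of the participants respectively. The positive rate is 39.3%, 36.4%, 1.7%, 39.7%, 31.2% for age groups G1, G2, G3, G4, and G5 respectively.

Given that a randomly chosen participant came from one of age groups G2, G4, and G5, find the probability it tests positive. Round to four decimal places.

0.3395

Let S = {G2, G4, G5}.
P(S) = 0.213 + 0.112 + 0.425 = 0.75.
P(T ∩ S) = 0.364·0.213 + 0.397·0.112 + 0.312·0.425 = 0.077532 + 0.044464 + 0.1326 = 0.254596.
P(T | S) = 0.254596 / 0.75 = 0.339461…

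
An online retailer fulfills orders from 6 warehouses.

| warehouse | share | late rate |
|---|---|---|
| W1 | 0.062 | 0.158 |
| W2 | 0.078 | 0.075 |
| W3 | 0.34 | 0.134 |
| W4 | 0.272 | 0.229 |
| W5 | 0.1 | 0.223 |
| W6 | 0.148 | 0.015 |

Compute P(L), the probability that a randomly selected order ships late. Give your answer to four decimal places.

P(L) = P(L|W1)·P(W1) + P(L|W2)·P(W2) + P(L|W3)·P(W3) + P(L|W4)·P(W4) + P(L|W5)·P(W5) + P(L|W6)·P(W6)
      = 0.158·0.062 + 0.075·0.078 + 0.134·0.34 + 0.229·0.272 + 0.223·0.1 + 0.015·0.148
      = 0.009796 + 0.00585 + 0.04556 + 0.062288 + 0.0223 + 0.00222 = 0.148014

P(L) ≈ 0.1480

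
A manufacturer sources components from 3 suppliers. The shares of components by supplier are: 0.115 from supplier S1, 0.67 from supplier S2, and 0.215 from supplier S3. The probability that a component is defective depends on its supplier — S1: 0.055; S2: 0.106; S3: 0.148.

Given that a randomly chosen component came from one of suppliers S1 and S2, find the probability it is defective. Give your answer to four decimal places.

Let S = {S1, S2}.
P(S) = 0.115 + 0.67 = 0.785.
P(D ∩ S) = 0.055·0.115 + 0.106·0.67 = 0.006325 + 0.07102 = 0.077345.
P(D | S) = 0.077345 / 0.785 = 0.098529…

P(D|S) ≈ 0.0985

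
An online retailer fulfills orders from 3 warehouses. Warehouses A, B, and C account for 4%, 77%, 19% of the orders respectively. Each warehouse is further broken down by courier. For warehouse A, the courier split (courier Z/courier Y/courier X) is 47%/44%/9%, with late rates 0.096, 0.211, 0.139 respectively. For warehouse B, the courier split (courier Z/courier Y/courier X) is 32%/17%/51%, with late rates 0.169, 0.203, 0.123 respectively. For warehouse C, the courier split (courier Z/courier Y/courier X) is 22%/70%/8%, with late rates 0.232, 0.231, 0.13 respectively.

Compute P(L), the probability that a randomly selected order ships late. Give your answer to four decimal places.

P(L|A) = 0.47·0.096 + 0.44·0.211 + 0.09·0.139 = 0.04512 + 0.09284 + 0.01251 = 0.15047
P(L|B) = 0.32·0.169 + 0.17·0.203 + 0.51·0.123 = 0.05408 + 0.03451 + 0.06273 = 0.15132
P(L|C) = 0.22·0.232 + 0.7·0.231 + 0.08·0.13 = 0.05104 + 0.1617 + 0.0104 = 0.22314
Then overall,
P(L) = 0.04·0.15047 + 0.77·0.15132 + 0.19·0.22314
      = 0.0060188 + 0.1165164 + 0.0423966 = 0.1649318

0.1649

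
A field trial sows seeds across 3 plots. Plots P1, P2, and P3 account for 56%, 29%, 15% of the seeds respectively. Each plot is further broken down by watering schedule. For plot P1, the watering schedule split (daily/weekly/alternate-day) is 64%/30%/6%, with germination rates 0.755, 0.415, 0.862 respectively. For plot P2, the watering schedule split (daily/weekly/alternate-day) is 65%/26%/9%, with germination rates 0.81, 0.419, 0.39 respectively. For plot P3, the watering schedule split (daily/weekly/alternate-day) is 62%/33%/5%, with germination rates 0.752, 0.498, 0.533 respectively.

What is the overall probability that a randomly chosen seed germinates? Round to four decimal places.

P(G|P1) = 0.64·0.755 + 0.3·0.415 + 0.06·0.862 = 0.4832 + 0.1245 + 0.05172 = 0.65942
P(G|P2) = 0.65·0.81 + 0.26·0.419 + 0.09·0.39 = 0.5265 + 0.10894 + 0.0351 = 0.67054
P(G|P3) = 0.62·0.752 + 0.33·0.498 + 0.05·0.533 = 0.46624 + 0.16434 + 0.02665 = 0.65723
By total probability over the outer partition,
P(G) = 0.56·0.65942 + 0.29·0.67054 + 0.15·0.65723
      = 0.3692752 + 0.1944566 + 0.0985845 = 0.6623163

P(G) ≈ 0.6623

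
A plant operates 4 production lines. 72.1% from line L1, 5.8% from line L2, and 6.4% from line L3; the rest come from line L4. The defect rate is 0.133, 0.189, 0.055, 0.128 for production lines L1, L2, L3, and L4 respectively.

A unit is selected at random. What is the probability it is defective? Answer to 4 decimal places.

P(L4) = 1 − (0.721 + 0.058 + 0.064) = 0.157.
Summing over the partition,
P(D) = P(D|L1)·P(L1) + P(D|L2)·P(L2) + P(D|L3)·P(L3) + P(D|L4)·P(L4)
      = 0.133·0.721 + 0.189·0.058 + 0.055·0.064 + 0.128·0.157
      = 0.095893 + 0.010962 + 0.00352 + 0.020096 = 0.130471

P(D) ≈ 0.1305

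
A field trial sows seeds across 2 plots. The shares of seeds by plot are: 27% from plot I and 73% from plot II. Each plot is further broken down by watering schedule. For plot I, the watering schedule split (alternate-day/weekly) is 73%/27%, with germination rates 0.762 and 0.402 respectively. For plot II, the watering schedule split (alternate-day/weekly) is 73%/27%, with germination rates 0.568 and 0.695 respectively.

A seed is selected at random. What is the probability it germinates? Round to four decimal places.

P(G|I) = 0.73·0.762 + 0.27·0.402 = 0.55626 + 0.10854 = 0.6648
P(G|II) = 0.73·0.568 + 0.27·0.695 = 0.41464 + 0.18765 = 0.60229
By total probability over the outer partition,
P(G) = 0.27·0.6648 + 0.73·0.60229
      = 0.179496 + 0.4396717 = 0.6191677

P(G) ≈ 0.6192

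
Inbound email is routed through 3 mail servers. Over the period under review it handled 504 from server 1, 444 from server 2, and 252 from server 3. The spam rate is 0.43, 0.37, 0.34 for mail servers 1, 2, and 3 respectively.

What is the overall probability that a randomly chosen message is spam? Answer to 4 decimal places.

P(S) ≈ 0.3889

Total: 504 + 444 + 252 = 1200.
P(1) = 504/1200 = 0.42. P(2) = 444/1200 = 0.37. P(3) = 252/1200 = 0.21.
Using total probability over the partition,
P(S) = P(S|1)·P(1) + P(S|2)·P(2) + P(S|3)·P(3)
      = 0.43·0.42 + 0.37·0.37 + 0.34·0.21
      = 0.1806 + 0.1369 + 0.0714 = 0.3889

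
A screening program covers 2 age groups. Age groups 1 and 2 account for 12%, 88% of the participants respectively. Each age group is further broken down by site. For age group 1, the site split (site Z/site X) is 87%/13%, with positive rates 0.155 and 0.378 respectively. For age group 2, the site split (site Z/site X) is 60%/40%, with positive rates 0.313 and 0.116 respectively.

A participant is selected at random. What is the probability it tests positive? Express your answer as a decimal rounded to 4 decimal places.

P(T) ≈ 0.2282

P(T|1) = 0.87·0.155 + 0.13·0.378 = 0.13485 + 0.04914 = 0.18399
P(T|2) = 0.6·0.313 + 0.4·0.116 = 0.1878 + 0.0464 = 0.2342
Then overall,
P(T) = 0.12·0.18399 + 0.88·0.2342
      = 0.0220788 + 0.206096 = 0.2281748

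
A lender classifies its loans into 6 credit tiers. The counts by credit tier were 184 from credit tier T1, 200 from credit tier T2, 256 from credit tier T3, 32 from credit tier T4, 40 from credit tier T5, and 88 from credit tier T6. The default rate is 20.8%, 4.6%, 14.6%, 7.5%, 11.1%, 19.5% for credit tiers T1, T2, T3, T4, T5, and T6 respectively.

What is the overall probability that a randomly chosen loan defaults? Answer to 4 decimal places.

P(D) ≈ 0.1361

Total: 184 + 200 + 256 + 32 + 40 + 88 = 800.
P(T1) = 184/800 = 0.23. P(T2) = 200/800 = 0.25. P(T3) = 256/800 = 0.32. P(T4) = 32/800 = 0.04. P(T5) = 40/800 = 0.05. P(T6) = 88/800 = 0.11.
P(D) = P(D|T1)·P(T1) + P(D|T2)·P(T2) + P(D|T3)·P(T3) + P(D|T4)·P(T4) + P(D|T5)·P(T5) + P(D|T6)·P(T6)
      = 0.208·0.23 + 0.046·0.25 + 0.146·0.32 + 0.075·0.04 + 0.111·0.05 + 0.195·0.11
      = 0.04784 + 0.0115 + 0.04672 + 0.003 + 0.00555 + 0.02145 = 0.13606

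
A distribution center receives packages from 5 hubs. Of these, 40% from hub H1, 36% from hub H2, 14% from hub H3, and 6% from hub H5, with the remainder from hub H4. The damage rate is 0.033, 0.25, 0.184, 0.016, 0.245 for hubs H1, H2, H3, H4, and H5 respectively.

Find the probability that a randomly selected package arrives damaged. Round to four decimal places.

P(H4) = 1 − (0.4 + 0.36 + 0.14 + 0.06) = 0.04.
P(D) = P(D|H1)·P(H1) + P(D|H2)·P(H2) + P(D|H3)·P(H3) + P(D|H4)·P(H4) + P(D|H5)·P(H5)
      = 0.033·0.4 + 0.25·0.36 + 0.184·0.14 + 0.016·0.04 + 0.245·0.06
      = 0.0132 + 0.09 + 0.02576 + 0.00064 + 0.0147 = 0.1443

0.1443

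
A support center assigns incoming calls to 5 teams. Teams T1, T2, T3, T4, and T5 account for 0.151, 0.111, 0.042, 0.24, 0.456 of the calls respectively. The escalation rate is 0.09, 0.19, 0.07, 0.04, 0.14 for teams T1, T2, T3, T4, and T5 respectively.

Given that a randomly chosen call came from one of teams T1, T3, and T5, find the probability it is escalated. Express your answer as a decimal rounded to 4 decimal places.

Let S = {T1, T3, T5}.
P(S) = 0.151 + 0.042 + 0.456 = 0.649.
P(E ∩ S) = 0.09·0.151 + 0.07·0.042 + 0.14·0.456 = 0.01359 + 0.00294 + 0.06384 = 0.08037.
P(E | S) = 0.08037 / 0.649 = 0.123837…

P(E|S) ≈ 0.1238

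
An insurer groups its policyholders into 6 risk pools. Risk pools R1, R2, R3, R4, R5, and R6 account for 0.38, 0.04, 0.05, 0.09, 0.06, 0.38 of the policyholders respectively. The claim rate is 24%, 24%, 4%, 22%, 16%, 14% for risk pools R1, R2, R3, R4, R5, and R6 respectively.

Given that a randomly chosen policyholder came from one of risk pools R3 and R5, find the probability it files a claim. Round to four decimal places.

Let S = {R3, R5}.
P(S) = 0.05 + 0.06 = 0.11.
P(C ∩ S) = 0.04·0.05 + 0.16·0.06 = 0.002 + 0.0096 = 0.0116.
P(C | S) = 0.0116 / 0.11 = 0.105455…

P(C|S) ≈ 0.1055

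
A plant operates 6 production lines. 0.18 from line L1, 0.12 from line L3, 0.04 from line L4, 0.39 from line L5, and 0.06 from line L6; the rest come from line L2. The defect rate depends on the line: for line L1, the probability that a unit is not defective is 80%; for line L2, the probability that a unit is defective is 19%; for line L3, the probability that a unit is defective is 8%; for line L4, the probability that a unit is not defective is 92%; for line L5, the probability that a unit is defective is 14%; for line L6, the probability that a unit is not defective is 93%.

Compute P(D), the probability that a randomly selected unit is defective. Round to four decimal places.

P(L2) = 1 − (0.18 + 0.12 + 0.04 + 0.39 + 0.06) = 0.21.
P(D|L1) = 1 − 0.8 = 0.2.
P(D|L4) = 1 − 0.92 = 0.08.
P(D|L6) = 1 − 0.93 = 0.07.
By the law of total probability,
P(D) = P(D|L1)·P(L1) + P(D|L2)·P(L2) + P(D|L3)·P(L3) + P(D|L4)·P(L4) + P(D|L5)·P(L5) + P(D|L6)·P(L6)
      = 0.2·0.18 + 0.19·0.21 + 0.08·0.12 + 0.08·0.04 + 0.14·0.39 + 0.07·0.06
      = 0.036 + 0.0399 + 0.0096 + 0.0032 + 0.0546 + 0.0042 = 0.1475

P(D) ≈ 0.1475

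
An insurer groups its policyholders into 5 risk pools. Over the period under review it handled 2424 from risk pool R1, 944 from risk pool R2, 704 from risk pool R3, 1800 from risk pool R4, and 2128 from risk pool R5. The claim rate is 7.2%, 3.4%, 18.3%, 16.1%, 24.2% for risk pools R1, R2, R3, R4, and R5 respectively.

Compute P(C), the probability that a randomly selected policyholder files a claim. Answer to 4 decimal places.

P(C) ≈ 0.1425

Total: 2424 + 944 + 704 + 1800 + 2128 = 8000.
P(R1) = 2424/8000 = 0.303. P(R2) = 944/8000 = 0.118. P(R3) = 704/8000 = 0.088. P(R4) = 1800/8000 = 0.225. P(R5) = 2128/8000 = 0.266.
P(C) = P(C|R1)·P(R1) + P(C|R2)·P(R2) + P(C|R3)·P(R3) + P(C|R4)·P(R4) + P(C|R5)·P(R5)
      = 0.072·0.303 + 0.034·0.118 + 0.183·0.088 + 0.161·0.225 + 0.242·0.266
      = 0.021816 + 0.004012 + 0.016104 + 0.036225 + 0.064372 = 0.142529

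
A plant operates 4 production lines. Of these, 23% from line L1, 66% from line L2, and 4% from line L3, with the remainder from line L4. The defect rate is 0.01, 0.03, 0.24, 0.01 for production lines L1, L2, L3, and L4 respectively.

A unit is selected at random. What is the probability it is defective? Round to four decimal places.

P(L4) = 1 − (0.23 + 0.66 + 0.04) = 0.07.
P(D) = P(D|L1)·P(L1) + P(D|L2)·P(L2) + P(D|L3)·P(L3) + P(D|L4)·P(L4)
      = 0.01·0.23 + 0.03·0.66 + 0.24·0.04 + 0.01·0.07
      = 0.0023 + 0.0198 + 0.0096 + 0.0007 = 0.0324

P(D) ≈ 0.0324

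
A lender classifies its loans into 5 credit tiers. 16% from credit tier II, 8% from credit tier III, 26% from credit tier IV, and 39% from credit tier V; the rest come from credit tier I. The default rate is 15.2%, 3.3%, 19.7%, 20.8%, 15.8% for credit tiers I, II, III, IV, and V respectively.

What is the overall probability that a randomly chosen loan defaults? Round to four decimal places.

0.1535

P(I) = 1 − (0.16 + 0.08 + 0.26 + 0.39) = 0.11.
Using total probability over the partition,
P(D) = P(D|I)·P(I) + P(D|II)·P(II) + P(D|III)·P(III) + P(D|IV)·P(IV) + P(D|V)·P(V)
      = 0.152·0.11 + 0.033·0.16 + 0.197·0.08 + 0.208·0.26 + 0.158·0.39
      = 0.01672 + 0.00528 + 0.01576 + 0.05408 + 0.06162 = 0.15346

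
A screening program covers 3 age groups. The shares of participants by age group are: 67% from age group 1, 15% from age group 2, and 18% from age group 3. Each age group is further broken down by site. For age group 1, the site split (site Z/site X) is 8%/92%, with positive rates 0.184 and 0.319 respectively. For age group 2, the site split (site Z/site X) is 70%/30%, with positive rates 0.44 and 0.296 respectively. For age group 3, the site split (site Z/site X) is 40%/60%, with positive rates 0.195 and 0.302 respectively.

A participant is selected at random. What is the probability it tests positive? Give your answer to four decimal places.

P(T|1) = 0.08·0.184 + 0.92·0.319 = 0.01472 + 0.29348 = 0.3082
P(T|2) = 0.7·0.44 + 0.3·0.296 = 0.308 + 0.0888 = 0.3968
P(T|3) = 0.4·0.195 + 0.6·0.302 = 0.078 + 0.1812 = 0.2592
Then overall,
P(T) = 0.67·0.3082 + 0.15·0.3968 + 0.18·0.2592
      = 0.206494 + 0.05952 + 0.046656 = 0.31267

P(T) ≈ 0.3127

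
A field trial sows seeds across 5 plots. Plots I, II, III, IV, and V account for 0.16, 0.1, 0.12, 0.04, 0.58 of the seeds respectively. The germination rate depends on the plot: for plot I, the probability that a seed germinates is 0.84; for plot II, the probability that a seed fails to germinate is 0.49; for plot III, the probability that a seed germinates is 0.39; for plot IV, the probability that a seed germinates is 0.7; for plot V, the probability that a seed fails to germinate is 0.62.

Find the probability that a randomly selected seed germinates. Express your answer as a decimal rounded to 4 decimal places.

P(G|II) = 1 − 0.49 = 0.51.
P(G|V) = 1 − 0.62 = 0.38.
P(G) = P(G|I)·P(I) + P(G|II)·P(II) + P(G|III)·P(III) + P(G|IV)·P(IV) + P(G|V)·P(V)
      = 0.84·0.16 + 0.51·0.1 + 0.39·0.12 + 0.7·0.04 + 0.38·0.58
      = 0.1344 + 0.051 + 0.0468 + 0.028 + 0.2204 = 0.4806

0.4806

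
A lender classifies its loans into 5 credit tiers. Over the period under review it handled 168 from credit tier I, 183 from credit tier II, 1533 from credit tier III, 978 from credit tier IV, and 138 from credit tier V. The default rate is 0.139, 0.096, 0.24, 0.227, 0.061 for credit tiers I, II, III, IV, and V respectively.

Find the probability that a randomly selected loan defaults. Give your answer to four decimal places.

0.2131

Total: 168 + 183 + 1533 + 978 + 138 = 3000.
P(I) = 168/3000 = 0.056. P(II) = 183/3000 = 0.061. P(III) = 1533/3000 = 0.511. P(IV) = 978/3000 = 0.326. P(V) = 138/3000 = 0.046.
P(D) = P(D|I)·P(I) + P(D|II)·P(II) + P(D|III)·P(III) + P(D|IV)·P(IV) + P(D|V)·P(V)
      = 0.139·0.056 + 0.096·0.061 + 0.24·0.511 + 0.227·0.326 + 0.061·0.046
      = 0.007784 + 0.005856 + 0.12264 + 0.074002 + 0.002806 = 0.213088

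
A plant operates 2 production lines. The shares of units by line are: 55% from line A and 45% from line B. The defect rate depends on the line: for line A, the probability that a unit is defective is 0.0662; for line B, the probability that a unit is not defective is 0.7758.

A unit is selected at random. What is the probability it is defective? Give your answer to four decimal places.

P(D|B) = 1 − 0.7758 = 0.2242.
Using total probability over the partition,
P(D) = P(D|A)·P(A) + P(D|B)·P(B)
      = 0.0662·0.55 + 0.2242·0.45
      = 0.03641 + 0.10089 = 0.1373

0.1373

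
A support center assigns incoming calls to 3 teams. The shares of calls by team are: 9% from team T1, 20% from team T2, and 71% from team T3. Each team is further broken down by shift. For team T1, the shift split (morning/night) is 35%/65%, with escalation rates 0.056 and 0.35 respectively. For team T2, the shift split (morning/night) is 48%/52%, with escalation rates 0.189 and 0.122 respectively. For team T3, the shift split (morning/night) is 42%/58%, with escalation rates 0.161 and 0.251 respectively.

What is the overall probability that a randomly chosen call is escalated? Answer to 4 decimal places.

P(E|T1) = 0.35·0.056 + 0.65·0.35 = 0.0196 + 0.2275 = 0.2471
P(E|T2) = 0.48·0.189 + 0.52·0.122 = 0.09072 + 0.06344 = 0.15416
P(E|T3) = 0.42·0.161 + 0.58·0.251 = 0.06762 + 0.14558 = 0.2132
By total probability over the outer partition,
P(E) = 0.09·0.2471 + 0.2·0.15416 + 0.71·0.2132
      = 0.022239 + 0.030832 + 0.151372 = 0.204443

0.2044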